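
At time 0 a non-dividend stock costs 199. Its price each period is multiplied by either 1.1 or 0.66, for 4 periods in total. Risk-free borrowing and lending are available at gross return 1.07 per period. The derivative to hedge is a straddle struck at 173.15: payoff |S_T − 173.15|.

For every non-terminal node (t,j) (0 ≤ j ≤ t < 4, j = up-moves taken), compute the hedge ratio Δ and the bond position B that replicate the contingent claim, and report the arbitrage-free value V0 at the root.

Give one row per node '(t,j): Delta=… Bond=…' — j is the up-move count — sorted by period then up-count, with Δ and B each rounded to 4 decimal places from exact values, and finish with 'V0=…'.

The replicating-portfolio and risk-neutral prices coincide; use p* = (1.07−0.66)/(1.1−0.66) = 0.9318 for the latter.
Terminal payoffs: V(4,0)=135.3903, V(4,1)=110.2171, V(4,2)=68.2619, V(4,3)=1.6635, V(4,4)=118.2059
(3,0): S=57.2117. Δ = (V_up−V_dn)/(S_up−S_dn) = (110.2171−135.3903)/(62.9329−37.7597) = -1.0000. V = [p*·110.2171 + (1−p*)·135.3903]/1.07 = 104.6107. B = V − Δ·S = 161.8224.
(3,1): S=95.3528. Δ = (V_up−V_dn)/(S_up−S_dn) = (68.2619−110.2171)/(104.8881−62.9329) = -1.0000. V = [p*·68.2619 + (1−p*)·110.2171]/1.07 = 66.4696. B = V − Δ·S = 161.8224.
(3,2): S=158.9214. Δ = (V_up−V_dn)/(S_up−S_dn) = (1.6635−68.2619)/(174.8135−104.8881) = -0.9524. V = [p*·1.6635 + (1−p*)·68.2619]/1.07 = 5.7984. B = V − Δ·S = 157.1583.
(3,3): S=264.8690. Δ = (V_up−V_dn)/(S_up−S_dn) = (118.2059−1.6635)/(291.3559−174.8135) = 1.0000. V = [p*·118.2059 + (1−p*)·1.6635]/1.07 = 103.0466. B = V − Δ·S = -161.8224.
(2,0): S=86.6844. Δ = (V_up−V_dn)/(S_up−S_dn) = (66.4696−104.6107)/(95.3528−57.2117) = -1.0000. V = [p*·66.4696 + (1−p*)·104.6107]/1.07 = 64.5515. B = V − Δ·S = 151.2359.
(2,1): S=144.4740. Δ = (V_up−V_dn)/(S_up−S_dn) = (5.7984−66.4696)/(158.9214−95.3528) = -0.9544. V = [p*·5.7984 + (1−p*)·66.4696]/1.07 = 9.2852. B = V − Δ·S = 147.1741.
(2,2): S=240.7900. Δ = (V_up−V_dn)/(S_up−S_dn) = (103.0466−5.7984)/(264.8690−158.9214) = 0.9179. V = [p*·103.0466 + (1−p*)·5.7984]/1.07 = 90.1084. B = V − Δ·S = -130.9100.
(1,0): S=131.3400. Δ = (V_up−V_dn)/(S_up−S_dn) = (9.2852−64.5515)/(144.4740−86.6844) = -0.9563. V = [p*·9.2852 + (1−p*)·64.5515]/1.07 = 12.1994. B = V − Δ·S = 137.8047.
(1,1): S=218.9000. Δ = (V_up−V_dn)/(S_up−S_dn) = (90.1084−9.2852)/(240.7900−144.4740) = 0.8391. V = [p*·90.1084 + (1−p*)·9.2852]/1.07 = 79.0633. B = V − Δ·S = -104.6259.
(0,0): S=199.0000. Δ = (V_up−V_dn)/(S_up−S_dn) = (79.0633−12.1994)/(218.9000−131.3400) = 0.7636. V = [p*·79.0633 + (1−p*)·12.1994]/1.07 = 69.6303. B = V − Δ·S = -82.3332.
Self-financing check: at every node Δ·S+B equals the discounted successor values.

(0,0): Delta=0.7636 Bond=-82.3332
(1,0): Delta=-0.9563 Bond=137.8047
(1,1): Delta=0.8391 Bond=-104.6259
(2,0): Delta=-1.0000 Bond=151.2359
(2,1): Delta=-0.9544 Bond=147.1741
(2,2): Delta=0.9179 Bond=-130.9100
(3,0): Delta=-1.0000 Bond=161.8224
(3,1): Delta=-1.0000 Bond=161.8224
(3,2): Delta=-0.9524 Bond=157.1583
(3,3): Delta=1.0000 Bond=-161.8224
V0=69.6303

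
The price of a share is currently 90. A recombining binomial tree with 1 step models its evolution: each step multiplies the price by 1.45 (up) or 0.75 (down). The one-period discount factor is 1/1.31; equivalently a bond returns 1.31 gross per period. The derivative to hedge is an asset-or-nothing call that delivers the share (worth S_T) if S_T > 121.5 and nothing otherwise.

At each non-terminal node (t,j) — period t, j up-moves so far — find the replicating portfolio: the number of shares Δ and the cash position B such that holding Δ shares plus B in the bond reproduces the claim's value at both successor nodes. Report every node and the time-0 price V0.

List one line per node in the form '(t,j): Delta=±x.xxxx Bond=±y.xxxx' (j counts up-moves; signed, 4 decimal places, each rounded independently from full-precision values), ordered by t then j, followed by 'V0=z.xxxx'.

No-arbitrage ⇒ martingale measure with p* = (R−d)/(u−d) = 0.8000.
At expiry t=1: V(1,0)=0.0000, V(1,1)=130.5000
(0,0): S=90.0000. Δ = (V_up−V_dn)/(S_up−S_dn) = (130.5000−0.0000)/(130.5000−67.5000) = 2.0714. V = [p*·130.5000 + (1−p*)·0.0000]/1.31 = 79.6947. B = V − Δ·S = -106.7339.
Each (Δ,B) replicates both successor values, so the strategy is self-financing and V0 is arbitrage-free.

(0,0): Delta=2.0714 Bond=-106.7339
V0=79.6947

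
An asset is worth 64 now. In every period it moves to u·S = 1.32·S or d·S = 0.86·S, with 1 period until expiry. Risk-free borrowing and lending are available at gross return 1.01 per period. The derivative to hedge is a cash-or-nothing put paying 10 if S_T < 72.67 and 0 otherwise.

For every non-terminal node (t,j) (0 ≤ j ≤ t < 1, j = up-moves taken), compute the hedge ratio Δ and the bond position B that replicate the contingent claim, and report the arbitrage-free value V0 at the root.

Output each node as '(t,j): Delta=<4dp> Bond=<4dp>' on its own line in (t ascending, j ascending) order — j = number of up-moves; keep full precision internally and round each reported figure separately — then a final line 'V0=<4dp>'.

No-arbitrage ⇒ martingale measure with p* = (R−d)/(u−d) = 0.3261.
Terminal payoffs: V(1,0)=10.0000, V(1,1)=0.0000
Node (0,0) S=64.0000: V=(p*·0.0000+(1−p*)·10.0000)/1.01=6.6724; Δ=(0.0000−10.0000)/(84.4800−55.0400)=-0.3397; B=V−Δ·S=28.4115
Check: Δ(0,0)·S0 + B(0,0) = 6.6724 = V0.

(0,0): Delta=-0.3397 Bond=28.4115
V0=6.6724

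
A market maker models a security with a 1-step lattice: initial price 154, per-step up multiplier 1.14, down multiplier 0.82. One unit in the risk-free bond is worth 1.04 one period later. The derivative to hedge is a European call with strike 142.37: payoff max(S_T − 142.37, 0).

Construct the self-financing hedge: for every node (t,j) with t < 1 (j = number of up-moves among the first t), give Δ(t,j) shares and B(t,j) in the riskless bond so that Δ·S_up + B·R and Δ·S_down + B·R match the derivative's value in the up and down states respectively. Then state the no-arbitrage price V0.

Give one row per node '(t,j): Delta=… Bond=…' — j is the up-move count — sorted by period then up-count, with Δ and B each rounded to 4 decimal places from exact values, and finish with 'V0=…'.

Risk-neutral probability p* = (R−d)/(u−d) = (1.04−0.82)/(1.14−0.82) = 0.6875.
Payoff layer (t=1): V(1,0)=0.0000, V(1,1)=33.1900
  t=0,j=0: stock 154.0000 → up 175.5600 (V=33.1900), down 126.2800 (V=0.0000). Price 21.9405; hedge Δ=0.6735, bond B=-81.7782.
The time-0 hedge costs 21.9405, which is the no-arbitrage price.

(0,0): Delta=0.6735 Bond=-81.7782
V0=21.9405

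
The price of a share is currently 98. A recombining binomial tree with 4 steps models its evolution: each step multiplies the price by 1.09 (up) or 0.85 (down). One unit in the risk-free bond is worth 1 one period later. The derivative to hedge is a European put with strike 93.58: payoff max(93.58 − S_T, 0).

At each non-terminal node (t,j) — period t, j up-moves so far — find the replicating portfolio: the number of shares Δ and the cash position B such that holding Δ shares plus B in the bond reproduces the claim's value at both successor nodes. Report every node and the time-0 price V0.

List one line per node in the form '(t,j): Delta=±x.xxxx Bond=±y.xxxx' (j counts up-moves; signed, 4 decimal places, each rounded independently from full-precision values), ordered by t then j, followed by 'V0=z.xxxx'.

Risk-neutral probability p* = (R−d)/(u−d) = (1−0.85)/(1.09−0.85) = 0.6250.
Terminal payoffs: V(4,0)=42.4234, V(4,1)=27.9792, V(4,2)=9.4566, V(4,3)=0.0000, V(4,4)=0.0000
(3,0): S=60.1842. Δ = (V_up−V_dn)/(S_up−S_dn) = (27.9792−42.4234)/(65.6008−51.1566) = -1.0000. V = [p*·27.9792 + (1−p*)·42.4234]/1 = 33.3958. B = V − Δ·S = 93.5800.
(3,1): S=77.1774. Δ = (V_up−V_dn)/(S_up−S_dn) = (9.4566−27.9792)/(84.1234−65.6008) = -1.0000. V = [p*·9.4566 + (1−p*)·27.9792]/1 = 16.4025. B = V − Δ·S = 93.5800.
(3,2): S=98.9687. Δ = (V_up−V_dn)/(S_up−S_dn) = (0.0000−9.4566)/(107.8759−84.1234) = -0.3981. V = [p*·0.0000 + (1−p*)·9.4566]/1 = 3.5462. B = V − Δ·S = 42.9486.
(3,3): S=126.9128. Δ = (V_up−V_dn)/(S_up−S_dn) = (0.0000−0.0000)/(138.3350−107.8759) = 0.0000. V = [p*·0.0000 + (1−p*)·0.0000]/1 = 0.0000. B = V − Δ·S = 0.0000.
(2,0): S=70.8050. Δ = (V_up−V_dn)/(S_up−S_dn) = (16.4025−33.3958)/(77.1774−60.1842) = -1.0000. V = [p*·16.4025 + (1−p*)·33.3958]/1 = 22.7750. B = V − Δ·S = 93.5800.
(2,1): S=90.7970. Δ = (V_up−V_dn)/(S_up−S_dn) = (3.5462−16.4025)/(98.9687−77.1774) = -0.5900. V = [p*·3.5462 + (1−p*)·16.4025]/1 = 8.3673. B = V − Δ·S = 61.9354.
(2,2): S=116.4338. Δ = (V_up−V_dn)/(S_up−S_dn) = (0.0000−3.5462)/(126.9128−98.9687) = -0.1269. V = [p*·0.0000 + (1−p*)·3.5462]/1 = 1.3298. B = V − Δ·S = 16.1057.
(1,0): S=83.3000. Δ = (V_up−V_dn)/(S_up−S_dn) = (8.3673−22.7750)/(90.7970−70.8050) = -0.7207. V = [p*·8.3673 + (1−p*)·22.7750]/1 = 13.7702. B = V − Δ·S = 73.8021.
(1,1): S=106.8200. Δ = (V_up−V_dn)/(S_up−S_dn) = (1.3298−8.3673)/(116.4338−90.7970) = -0.2745. V = [p*·1.3298 + (1−p*)·8.3673]/1 = 3.9689. B = V − Δ·S = 33.2919.
(0,0): S=98.0000. Δ = (V_up−V_dn)/(S_up−S_dn) = (3.9689−13.7702)/(106.8200−83.3000) = -0.4167. V = [p*·3.9689 + (1−p*)·13.7702]/1 = 7.6444. B = V − Δ·S = 48.4832.
Self-financing check: at every node Δ·S+B equals the discounted successor values.

(0,0): Delta=-0.4167 Bond=48.4832
(1,0): Delta=-0.7207 Bond=73.8021
(1,1): Delta=-0.2745 Bond=33.2919
(2,0): Delta=-1.0000 Bond=93.5800
(2,1): Delta=-0.5900 Bond=61.9354
(2,2): Delta=-0.1269 Bond=16.1057
(3,0): Delta=-1.0000 Bond=93.5800
(3,1): Delta=-1.0000 Bond=93.5800
(3,2): Delta=-0.3981 Bond=42.9486
(3,3): Delta=0.0000 Bond=0.0000
V0=7.6444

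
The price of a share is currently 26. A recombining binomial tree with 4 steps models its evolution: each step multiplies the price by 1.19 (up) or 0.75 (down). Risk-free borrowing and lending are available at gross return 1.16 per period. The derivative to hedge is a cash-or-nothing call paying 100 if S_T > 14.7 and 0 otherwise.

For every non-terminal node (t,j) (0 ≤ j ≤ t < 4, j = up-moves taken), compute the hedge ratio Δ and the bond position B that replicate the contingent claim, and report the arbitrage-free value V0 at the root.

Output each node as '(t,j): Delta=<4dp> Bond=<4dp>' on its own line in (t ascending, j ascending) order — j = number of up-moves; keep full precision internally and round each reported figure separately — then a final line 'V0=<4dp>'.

Under the risk-neutral measure, an up-move has probability p* = (R−d)/(u−d) = 0.9318 and values discount at R = 1.16.
At expiry t=4: V(4,0)=0.0000, V(4,1)=0.0000, V(4,2)=100.0000, V(4,3)=100.0000, V(4,4)=100.0000
(3,0): S=10.9688. Δ = (V_up−V_dn)/(S_up−S_dn) = (0.0000−0.0000)/(13.0528−8.2266) = 0.0000. V = [p*·0.0000 + (1−p*)·0.0000]/1.16 = 0.0000. B = V − Δ·S = 0.0000.
(3,1): S=17.4037. Δ = (V_up−V_dn)/(S_up−S_dn) = (100.0000−0.0000)/(20.7105−13.0528) = 13.0588. V = [p*·100.0000 + (1−p*)·0.0000]/1.16 = 80.3292. B = V − Δ·S = -146.9436.
(3,2): S=27.6139. Δ = (V_up−V_dn)/(S_up−S_dn) = (100.0000−100.0000)/(32.8606−20.7105) = 0.0000. V = [p*·100.0000 + (1−p*)·100.0000]/1.16 = 86.2069. B = V − Δ·S = 86.2069.
(3,3): S=43.8141. Δ = (V_up−V_dn)/(S_up−S_dn) = (100.0000−100.0000)/(52.1388−32.8606) = 0.0000. V = [p*·100.0000 + (1−p*)·100.0000]/1.16 = 86.2069. B = V − Δ·S = 86.2069.
(2,0): S=14.6250. Δ = (V_up−V_dn)/(S_up−S_dn) = (80.3292−0.0000)/(17.4037−10.9688) = 12.4832. V = [p*·80.3292 + (1−p*)·0.0000]/1.16 = 64.5277. B = V − Δ·S = -118.0385.
(2,1): S=23.2050. Δ = (V_up−V_dn)/(S_up−S_dn) = (86.2069−80.3292)/(27.6139−17.4037) = 0.5757. V = [p*·86.2069 + (1−p*)·80.3292]/1.16 = 73.9708. B = V − Δ·S = 60.6123.
(2,2): S=36.8186. Δ = (V_up−V_dn)/(S_up−S_dn) = (86.2069−86.2069)/(43.8141−27.6139) = 0.0000. V = [p*·86.2069 + (1−p*)·86.2069]/1.16 = 74.3163. B = V − Δ·S = 74.3163.
(1,0): S=19.5000. Δ = (V_up−V_dn)/(S_up−S_dn) = (73.9708−64.5277)/(23.2050−14.6250) = 1.1006. V = [p*·73.9708 + (1−p*)·64.5277]/1.16 = 63.2129. B = V − Δ·S = 41.7514.
(1,1): S=30.9400. Δ = (V_up−V_dn)/(S_up−S_dn) = (74.3163−73.9708)/(36.8186−23.2050) = 0.0254. V = [p*·74.3163 + (1−p*)·73.9708]/1.16 = 64.0455. B = V − Δ·S = 63.2603.
(0,0): S=26.0000. Δ = (V_up−V_dn)/(S_up−S_dn) = (64.0455−63.2129)/(30.9400−19.5000) = 0.0728. V = [p*·64.0455 + (1−p*)·63.2129]/1.16 = 55.1627. B = V − Δ·S = 53.2705.
Root portfolio cost Δ·26+B reproduces V0=55.1627.

(0,0): Delta=0.0728 Bond=53.2705
(1,0): Delta=1.1006 Bond=41.7514
(1,1): Delta=0.0254 Bond=63.2603
(2,0): Delta=12.4832 Bond=-118.0385
(2,1): Delta=0.5757 Bond=60.6123
(2,2): Delta=0.0000 Bond=74.3163
(3,0): Delta=0.0000 Bond=0.0000
(3,1): Delta=13.0588 Bond=-146.9436
(3,2): Delta=0.0000 Bond=86.2069
(3,3): Delta=0.0000 Bond=86.2069
V0=55.1627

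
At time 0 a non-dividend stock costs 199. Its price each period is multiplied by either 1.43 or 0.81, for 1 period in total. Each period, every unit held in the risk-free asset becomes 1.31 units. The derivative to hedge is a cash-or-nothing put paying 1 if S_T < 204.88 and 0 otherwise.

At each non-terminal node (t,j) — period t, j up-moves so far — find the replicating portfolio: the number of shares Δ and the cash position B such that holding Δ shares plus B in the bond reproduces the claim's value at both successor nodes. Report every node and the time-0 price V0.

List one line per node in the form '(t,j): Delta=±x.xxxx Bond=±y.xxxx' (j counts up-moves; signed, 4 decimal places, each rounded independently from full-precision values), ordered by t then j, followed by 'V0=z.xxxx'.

(0,0): Delta=-0.0081 Bond=1.7607
V0=0.1477

Since d<R<u, set p* = (R−d)/(u−d) = 0.8065; price each node as the discounted p*-expectation of its children.
Payoff layer (t=1): V(1,0)=1.0000, V(1,1)=0.0000
  t=0,j=0: stock 199.0000 → up 284.5700 (V=0.0000), down 161.1900 (V=1.0000). Price 0.1477; hedge Δ=-0.0081, bond B=1.7607.
Root portfolio cost Δ·199+B reproduces V0=0.1477.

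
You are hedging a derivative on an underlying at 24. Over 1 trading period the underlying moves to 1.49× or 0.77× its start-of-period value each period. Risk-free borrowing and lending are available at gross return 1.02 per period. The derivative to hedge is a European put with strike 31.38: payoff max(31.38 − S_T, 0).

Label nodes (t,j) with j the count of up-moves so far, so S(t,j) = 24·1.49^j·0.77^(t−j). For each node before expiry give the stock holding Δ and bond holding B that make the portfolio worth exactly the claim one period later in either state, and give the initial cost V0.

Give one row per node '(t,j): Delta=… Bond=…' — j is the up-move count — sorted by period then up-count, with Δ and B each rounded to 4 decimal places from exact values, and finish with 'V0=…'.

Under the risk-neutral measure, an up-move has probability p* = (R−d)/(u−d) = 0.3472 and values discount at R = 1.02.
Terminal payoffs: V(1,0)=12.9000, V(1,1)=0.0000
  t=0,j=0: stock 24.0000 → up 35.7600 (V=0.0000), down 18.4800 (V=12.9000). Price 8.2557; hedge Δ=-0.7465, bond B=26.1724.
Self-financing check: at every node Δ·S+B equals the discounted successor values.

(0,0): Delta=-0.7465 Bond=26.1724
V0=8.2557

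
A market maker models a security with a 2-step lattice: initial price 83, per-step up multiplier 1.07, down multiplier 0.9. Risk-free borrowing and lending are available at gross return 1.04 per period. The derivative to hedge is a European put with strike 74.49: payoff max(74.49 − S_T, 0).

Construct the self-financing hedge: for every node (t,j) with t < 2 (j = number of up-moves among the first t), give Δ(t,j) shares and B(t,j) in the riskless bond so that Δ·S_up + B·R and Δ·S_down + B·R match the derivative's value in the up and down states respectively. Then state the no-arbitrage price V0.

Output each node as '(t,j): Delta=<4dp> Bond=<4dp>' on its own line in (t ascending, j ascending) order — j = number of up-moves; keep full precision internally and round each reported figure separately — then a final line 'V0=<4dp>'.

(0,0): Delta=-0.0873 Bond=7.4555
(1,0): Delta=-0.5717 Bond=43.9378
(1,1): Delta=0.0000 Bond=0.0000
V0=0.2090

No-arbitrage ⇒ martingale measure with p* = (R−d)/(u−d) = 0.8235.
At expiry t=2: V(2,0)=7.2600, V(2,1)=0.0000, V(2,2)=0.0000
(1,0): S=74.7000. Δ = (V_up−V_dn)/(S_up−S_dn) = (0.0000−7.2600)/(79.9290−67.2300) = -0.5717. V = [p*·0.0000 + (1−p*)·7.2600]/1.04 = 1.2319. B = V − Δ·S = 43.9378.
(1,1): S=88.8100. Δ = (V_up−V_dn)/(S_up−S_dn) = (0.0000−0.0000)/(95.0267−79.9290) = 0.0000. V = [p*·0.0000 + (1−p*)·0.0000]/1.04 = 0.0000. B = V − Δ·S = 0.0000.
(0,0): S=83.0000. Δ = (V_up−V_dn)/(S_up−S_dn) = (0.0000−1.2319)/(88.8100−74.7000) = -0.0873. V = [p*·0.0000 + (1−p*)·1.2319]/1.04 = 0.2090. B = V − Δ·S = 7.4555.
Root portfolio cost Δ·83+B reproduces V0=0.2090.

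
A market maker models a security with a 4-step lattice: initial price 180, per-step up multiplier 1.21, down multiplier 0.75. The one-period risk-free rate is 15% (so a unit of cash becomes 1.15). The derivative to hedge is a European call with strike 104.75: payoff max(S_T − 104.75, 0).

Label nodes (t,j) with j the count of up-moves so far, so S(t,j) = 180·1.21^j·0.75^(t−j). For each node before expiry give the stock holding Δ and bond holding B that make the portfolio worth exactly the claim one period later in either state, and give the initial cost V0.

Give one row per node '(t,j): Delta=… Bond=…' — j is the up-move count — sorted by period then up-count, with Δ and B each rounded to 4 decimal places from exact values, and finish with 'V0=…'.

Under the risk-neutral measure, an up-move has probability p* = (R−d)/(u−d) = 0.8696 and values discount at R = 1.15.
Terminal values V(4,·): V(4,0)=0.0000, V(4,1)=0.0000, V(4,2)=43.4901, V(4,3)=134.4107, V(4,4)=281.0960
  t=3,j=0: stock 75.9375 → up 91.8844 (V=0.0000), down 56.9531 (V=0.0000). Price 0.0000; hedge Δ=0.0000, bond B=0.0000.
  t=3,j=1: stock 122.5125 → up 148.2401 (V=43.4901), down 91.8844 (V=0.0000). Price 32.8848; hedge Δ=0.7717, bond B=-61.6590.
  t=3,j=2: stock 197.6535 → up 239.1607 (V=134.4107), down 148.2401 (V=43.4901). Price 106.5665; hedge Δ=1.0000, bond B=-91.0870.
  t=3,j=3: stock 318.8810 → up 385.8460 (V=281.0960), down 239.1607 (V=134.4107). Price 227.7940; hedge Δ=1.0000, bond B=-91.0870.
  t=2,j=0: stock 101.2500 → up 122.5125 (V=32.8848), down 75.9375 (V=0.0000). Price 24.8656; hedge Δ=0.7061, bond B=-46.6230.
  t=2,j=1: stock 163.3500 → up 197.6535 (V=106.5665), down 122.5125 (V=32.8848). Price 84.3095; hedge Δ=0.9806, bond B=-75.8683.
  t=2,j=2: stock 263.5380 → up 318.8810 (V=227.7940), down 197.6535 (V=106.5665). Price 184.3320; hedge Δ=1.0000, bond B=-79.2060.
  t=1,j=0: stock 135.0000 → up 163.3500 (V=84.3095), down 101.2500 (V=24.8656). Price 66.5704; hedge Δ=0.9572, bond B=-62.6554.
  t=1,j=1: stock 217.8000 → up 263.5380 (V=184.3320), down 163.3500 (V=84.3095). Price 148.9439; hedge Δ=0.9983, bond B=-68.4963.
  t=0,j=0: stock 180.0000 → up 217.8000 (V=148.9439), down 135.0000 (V=66.5704). Price 120.1735; hedge Δ=0.9949, bond B=-58.8995.
Check: Δ(0,0)·S0 + B(0,0) = 120.1735 = V0.

(0,0): Delta=0.9949 Bond=-58.8995
(1,0): Delta=0.9572 Bond=-62.6554
(1,1): Delta=0.9983 Bond=-68.4963
(2,0): Delta=0.7061 Bond=-46.6230
(2,1): Delta=0.9806 Bond=-75.8683
(2,2): Delta=1.0000 Bond=-79.2060
(3,0): Delta=0.0000 Bond=0.0000
(3,1): Delta=0.7717 Bond=-61.6590
(3,2): Delta=1.0000 Bond=-91.0870
(3,3): Delta=1.0000 Bond=-91.0870
V0=120.1735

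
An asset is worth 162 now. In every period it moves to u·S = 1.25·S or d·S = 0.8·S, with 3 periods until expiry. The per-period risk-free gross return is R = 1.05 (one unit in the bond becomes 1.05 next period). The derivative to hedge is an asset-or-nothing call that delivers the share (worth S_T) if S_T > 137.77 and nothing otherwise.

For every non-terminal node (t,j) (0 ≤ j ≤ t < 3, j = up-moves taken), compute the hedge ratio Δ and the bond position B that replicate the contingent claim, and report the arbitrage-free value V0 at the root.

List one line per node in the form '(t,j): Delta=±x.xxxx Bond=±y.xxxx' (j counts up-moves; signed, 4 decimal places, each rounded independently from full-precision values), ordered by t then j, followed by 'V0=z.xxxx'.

Risk-neutral probability p* = (R−d)/(u−d) = (1.05−0.8)/(1.25−0.8) = 0.5556.
Terminal payoffs: V(3,0)=0.0000, V(3,1)=0.0000, V(3,2)=202.5000, V(3,3)=316.4062
(2,0): S=103.6800. Δ = (V_up−V_dn)/(S_up−S_dn) = (0.0000−0.0000)/(129.6000−82.9440) = 0.0000. V = [p*·0.0000 + (1−p*)·0.0000]/1.05 = 0.0000. B = V − Δ·S = 0.0000.
(2,1): S=162.0000. Δ = (V_up−V_dn)/(S_up−S_dn) = (202.5000−0.0000)/(202.5000−129.6000) = 2.7778. V = [p*·202.5000 + (1−p*)·0.0000]/1.05 = 107.1429. B = V − Δ·S = -342.8571.
(2,2): S=253.1250. Δ = (V_up−V_dn)/(S_up−S_dn) = (316.4062−202.5000)/(316.4062−202.5000) = 1.0000. V = [p*·316.4062 + (1−p*)·202.5000]/1.05 = 253.1250. B = V − Δ·S = 0.0000.
(1,0): S=129.6000. Δ = (V_up−V_dn)/(S_up−S_dn) = (107.1429−0.0000)/(162.0000−103.6800) = 1.8372. V = [p*·107.1429 + (1−p*)·0.0000]/1.05 = 56.6893. B = V − Δ·S = -181.4059.
(1,1): S=202.5000. Δ = (V_up−V_dn)/(S_up−S_dn) = (253.1250−107.1429)/(253.1250−162.0000) = 1.6020. V = [p*·253.1250 + (1−p*)·107.1429]/1.05 = 179.2800. B = V − Δ·S = -145.1247.
(0,0): S=162.0000. Δ = (V_up−V_dn)/(S_up−S_dn) = (179.2800−56.6893)/(202.5000−129.6000) = 1.6816. V = [p*·179.2800 + (1−p*)·56.6893]/1.05 = 118.8527. B = V − Δ·S = -153.5711.
Self-financing check: at every node Δ·S+B equals the discounted successor values.

(0,0): Delta=1.6816 Bond=-153.5711
(1,0): Delta=1.8372 Bond=-181.4059
(1,1): Delta=1.6020 Bond=-145.1247
(2,0): Delta=0.0000 Bond=0.0000
(2,1): Delta=2.7778 Bond=-342.8571
(2,2): Delta=1.0000 Bond=0.0000
V0=118.8527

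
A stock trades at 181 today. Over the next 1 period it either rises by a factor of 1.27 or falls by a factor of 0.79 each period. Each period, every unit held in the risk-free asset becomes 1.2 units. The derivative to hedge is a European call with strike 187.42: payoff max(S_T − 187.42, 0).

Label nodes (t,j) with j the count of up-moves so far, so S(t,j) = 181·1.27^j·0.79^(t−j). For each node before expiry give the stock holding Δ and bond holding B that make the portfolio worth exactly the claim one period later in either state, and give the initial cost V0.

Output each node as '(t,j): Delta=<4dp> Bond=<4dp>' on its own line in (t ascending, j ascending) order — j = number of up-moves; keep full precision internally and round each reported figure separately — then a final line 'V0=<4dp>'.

(0,0): Delta=0.4886 Bond=-58.2214
V0=30.2161

No-arbitrage ⇒ martingale measure with p* = (R−d)/(u−d) = 0.8542.
Payoff layer (t=1): V(1,0)=0.0000, V(1,1)=42.4500
(0,0): S=181.0000. Δ = (V_up−V_dn)/(S_up−S_dn) = (42.4500−0.0000)/(229.8700−142.9900) = 0.4886. V = [p*·42.4500 + (1−p*)·0.0000]/1.2 = 30.2161. B = V − Δ·S = -58.2214.
Root portfolio cost Δ·181+B reproduces V0=30.2161.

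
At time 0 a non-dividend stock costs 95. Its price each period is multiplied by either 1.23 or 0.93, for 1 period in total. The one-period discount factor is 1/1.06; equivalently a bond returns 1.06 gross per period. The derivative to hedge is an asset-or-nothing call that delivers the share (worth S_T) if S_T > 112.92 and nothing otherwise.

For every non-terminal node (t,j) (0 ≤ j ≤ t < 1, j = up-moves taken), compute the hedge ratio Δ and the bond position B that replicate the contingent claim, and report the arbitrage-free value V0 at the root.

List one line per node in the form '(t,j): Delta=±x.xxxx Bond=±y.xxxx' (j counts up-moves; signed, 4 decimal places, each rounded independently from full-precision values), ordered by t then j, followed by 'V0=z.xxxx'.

(0,0): Delta=4.1000 Bond=-341.7311
V0=47.7689

No-arbitrage ⇒ martingale measure with p* = (R−d)/(u−d) = 0.4333.
Payoff layer (t=1): V(1,0)=0.0000, V(1,1)=116.8500
Node (0,0) S=95.0000: V=(p*·116.8500+(1−p*)·0.0000)/1.06=47.7689; Δ=(116.8500−0.0000)/(116.8500−88.3500)=4.1000; B=V−Δ·S=-341.7311
Check: Δ(0,0)·S0 + B(0,0) = 47.7689 = V0.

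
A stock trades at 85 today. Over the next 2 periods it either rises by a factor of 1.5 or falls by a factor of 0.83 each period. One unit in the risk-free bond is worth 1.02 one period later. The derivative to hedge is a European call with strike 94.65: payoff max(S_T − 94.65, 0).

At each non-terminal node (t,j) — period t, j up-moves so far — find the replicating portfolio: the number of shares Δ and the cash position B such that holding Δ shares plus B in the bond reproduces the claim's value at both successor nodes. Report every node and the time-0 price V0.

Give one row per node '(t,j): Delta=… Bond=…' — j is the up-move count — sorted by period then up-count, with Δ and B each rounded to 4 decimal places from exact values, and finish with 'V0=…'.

(0,0): Delta=0.5549 Bond=-35.3315
(1,0): Delta=0.2364 Bond=-13.5722
(1,1): Delta=1.0000 Bond=-92.7941
V0=11.8312

Since d<R<u, set p* = (R−d)/(u−d) = 0.2836; price each node as the discounted p*-expectation of its children.
Terminal payoffs: V(2,0)=0.0000, V(2,1)=11.1750, V(2,2)=96.6000
  t=1,j=0: stock 70.5500 → up 105.8250 (V=11.1750), down 58.5565 (V=0.0000). Price 3.1069; hedge Δ=0.2364, bond B=-13.5722.
  t=1,j=1: stock 127.5000 → up 191.2500 (V=96.6000), down 105.8250 (V=11.1750). Price 34.7059; hedge Δ=1.0000, bond B=-92.7941.
  t=0,j=0: stock 85.0000 → up 127.5000 (V=34.7059), down 70.5500 (V=3.1069). Price 11.8312; hedge Δ=0.5549, bond B=-35.3315.
The time-0 hedge costs 11.8312, which is the no-arbitrage price.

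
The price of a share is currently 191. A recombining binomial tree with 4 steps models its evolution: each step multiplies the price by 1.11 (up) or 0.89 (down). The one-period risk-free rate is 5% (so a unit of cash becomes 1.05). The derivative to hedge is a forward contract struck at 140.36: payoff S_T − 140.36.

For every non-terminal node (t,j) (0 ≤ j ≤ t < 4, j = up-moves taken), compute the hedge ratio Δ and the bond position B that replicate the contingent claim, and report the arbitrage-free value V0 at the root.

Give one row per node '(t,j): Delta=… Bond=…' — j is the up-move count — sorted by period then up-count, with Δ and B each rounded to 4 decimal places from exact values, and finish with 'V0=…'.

(0,0): Delta=1.0000 Bond=-115.4745
(1,0): Delta=1.0000 Bond=-121.2482
(1,1): Delta=1.0000 Bond=-121.2482
(2,0): Delta=1.0000 Bond=-127.3107
(2,1): Delta=1.0000 Bond=-127.3107
(2,2): Delta=1.0000 Bond=-127.3107
(3,0): Delta=1.0000 Bond=-133.6762
(3,1): Delta=1.0000 Bond=-133.6762
(3,2): Delta=1.0000 Bond=-133.6762
(3,3): Delta=1.0000 Bond=-133.6762
V0=75.5255

The replicating-portfolio and risk-neutral prices coincide; use p* = (1.05−0.89)/(1.11−0.89) = 0.7273 for the latter.
Payoff layer (t=4): V(4,0)=-20.5223, V(4,1)=9.1005, V(4,2)=46.0458, V(4,3)=92.1236, V(4,4)=149.5914
Node (3,0) S=134.6491: V=(p*·9.1005+(1−p*)·-20.5223)/1.05=0.9729; Δ=(9.1005−-20.5223)/(149.4605−119.8377)=1.0000; B=V−Δ·S=-133.6762
Node (3,1) S=167.9331: V=(p*·46.0458+(1−p*)·9.1005)/1.05=34.2569; Δ=(46.0458−9.1005)/(186.4058−149.4605)=1.0000; B=V−Δ·S=-133.6762
Node (3,2) S=209.4447: V=(p*·92.1236+(1−p*)·46.0458)/1.05=75.7685; Δ=(92.1236−46.0458)/(232.4836−186.4058)=1.0000; B=V−Δ·S=-133.6762
Node (3,3) S=261.2175: V=(p*·149.5914+(1−p*)·92.1236)/1.05=127.5413; Δ=(149.5914−92.1236)/(289.9514−232.4836)=1.0000; B=V−Δ·S=-133.6762
Node (2,0) S=151.2911: V=(p*·34.2569+(1−p*)·0.9729)/1.05=23.9804; Δ=(34.2569−0.9729)/(167.9331−134.6491)=1.0000; B=V−Δ·S=-127.3107
Node (2,1) S=188.6889: V=(p*·75.7685+(1−p*)·34.2569)/1.05=61.3782; Δ=(75.7685−34.2569)/(209.4447−167.9331)=1.0000; B=V−Δ·S=-127.3107
Node (2,2) S=235.3311: V=(p*·127.5413+(1−p*)·75.7685)/1.05=108.0204; Δ=(127.5413−75.7685)/(261.2175−209.4447)=1.0000; B=V−Δ·S=-127.3107
Node (1,0) S=169.9900: V=(p*·61.3782+(1−p*)·23.9804)/1.05=48.7418; Δ=(61.3782−23.9804)/(188.6889−151.2911)=1.0000; B=V−Δ·S=-121.2482
Node (1,1) S=212.0100: V=(p*·108.0204+(1−p*)·61.3782)/1.05=90.7618; Δ=(108.0204−61.3782)/(235.3311−188.6889)=1.0000; B=V−Δ·S=-121.2482
Node (0,0) S=191.0000: V=(p*·90.7618+(1−p*)·48.7418)/1.05=75.5255; Δ=(90.7618−48.7418)/(212.0100−169.9900)=1.0000; B=V−Δ·S=-115.4745
Check: Δ(0,0)·S0 + B(0,0) = 75.5255 = V0.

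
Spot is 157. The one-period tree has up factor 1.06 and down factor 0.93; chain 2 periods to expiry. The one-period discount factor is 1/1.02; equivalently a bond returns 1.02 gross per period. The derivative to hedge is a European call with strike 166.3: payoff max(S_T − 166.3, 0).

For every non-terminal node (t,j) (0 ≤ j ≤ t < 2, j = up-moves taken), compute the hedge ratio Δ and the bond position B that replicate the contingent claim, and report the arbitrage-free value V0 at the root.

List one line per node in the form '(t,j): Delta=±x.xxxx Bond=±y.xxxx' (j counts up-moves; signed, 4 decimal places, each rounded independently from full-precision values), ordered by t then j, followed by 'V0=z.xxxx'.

(0,0): Delta=0.3360 Bond=-48.1042
(1,0): Delta=0.0000 Bond=0.0000
(1,1): Delta=0.4671 Bond=-70.8736
V0=4.6552

Since d<R<u, set p* = (R−d)/(u−d) = 0.6923; price each node as the discounted p*-expectation of its children.
Terminal values V(2,·): V(2,0)=0.0000, V(2,1)=0.0000, V(2,2)=10.1052
(1,0): S=146.0100. Δ = (V_up−V_dn)/(S_up−S_dn) = (0.0000−0.0000)/(154.7706−135.7893) = 0.0000. V = [p*·0.0000 + (1−p*)·0.0000]/1.02 = 0.0000. B = V − Δ·S = 0.0000.
(1,1): S=166.4200. Δ = (V_up−V_dn)/(S_up−S_dn) = (10.1052−0.0000)/(176.4052−154.7706) = 0.4671. V = [p*·10.1052 + (1−p*)·0.0000]/1.02 = 6.8587. B = V − Δ·S = -70.8736.
(0,0): S=157.0000. Δ = (V_up−V_dn)/(S_up−S_dn) = (6.8587−0.0000)/(166.4200−146.0100) = 0.3360. V = [p*·6.8587 + (1−p*)·0.0000]/1.02 = 4.6552. B = V − Δ·S = -48.1042.
Self-financing check: at every node Δ·S+B equals the discounted successor values.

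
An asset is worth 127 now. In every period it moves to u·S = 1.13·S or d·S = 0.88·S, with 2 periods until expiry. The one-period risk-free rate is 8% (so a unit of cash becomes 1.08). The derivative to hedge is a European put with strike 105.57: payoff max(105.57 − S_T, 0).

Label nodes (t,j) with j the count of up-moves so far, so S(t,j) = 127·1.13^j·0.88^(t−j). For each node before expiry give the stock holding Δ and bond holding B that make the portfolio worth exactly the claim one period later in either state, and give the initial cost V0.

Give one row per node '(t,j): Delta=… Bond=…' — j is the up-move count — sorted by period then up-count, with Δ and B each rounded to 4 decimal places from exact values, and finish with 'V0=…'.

Under the risk-neutral measure, an up-move has probability p* = (R−d)/(u−d) = 0.8000 and values discount at R = 1.08.
Terminal values V(2,·): V(2,0)=7.2212, V(2,1)=0.0000, V(2,2)=0.0000
(1,0): S=111.7600. Δ = (V_up−V_dn)/(S_up−S_dn) = (0.0000−7.2212)/(126.2888−98.3488) = -0.2585. V = [p*·0.0000 + (1−p*)·7.2212]/1.08 = 1.3373. B = V − Δ·S = 30.2221.
(1,1): S=143.5100. Δ = (V_up−V_dn)/(S_up−S_dn) = (0.0000−0.0000)/(162.1663−126.2888) = 0.0000. V = [p*·0.0000 + (1−p*)·0.0000]/1.08 = 0.0000. B = V − Δ·S = 0.0000.
(0,0): S=127.0000. Δ = (V_up−V_dn)/(S_up−S_dn) = (0.0000−1.3373)/(143.5100−111.7600) = -0.0421. V = [p*·0.0000 + (1−p*)·1.3373]/1.08 = 0.2476. B = V − Δ·S = 5.5967.
The time-0 hedge costs 0.2476, which is the no-arbitrage price.

(0,0): Delta=-0.0421 Bond=5.5967
(1,0): Delta=-0.2585 Bond=30.2221
(1,1): Delta=0.0000 Bond=0.0000
V0=0.2476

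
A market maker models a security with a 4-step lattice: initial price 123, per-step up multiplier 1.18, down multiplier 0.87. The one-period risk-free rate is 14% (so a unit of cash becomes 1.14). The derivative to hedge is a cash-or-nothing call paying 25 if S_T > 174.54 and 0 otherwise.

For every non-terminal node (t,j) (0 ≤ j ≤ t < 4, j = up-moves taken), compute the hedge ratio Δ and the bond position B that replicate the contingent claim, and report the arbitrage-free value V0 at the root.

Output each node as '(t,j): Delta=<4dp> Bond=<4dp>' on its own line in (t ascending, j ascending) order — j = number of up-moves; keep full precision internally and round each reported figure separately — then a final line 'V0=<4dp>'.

(0,0): Delta=0.1300 Bond=-2.4186
(1,0): Delta=0.4399 Bond=-35.9242
(1,1): Delta=0.0961 Bond=2.1564
(2,0): Delta=0.0000 Bond=0.0000
(2,1): Delta=0.4879 Bond=-47.0208
(2,2): Delta=0.0533 Bond=9.7885
(3,0): Delta=0.0000 Bond=0.0000
(3,1): Delta=0.0000 Bond=0.0000
(3,2): Delta=0.5412 Bond=-61.5450
(3,3): Delta=0.0000 Bond=21.9298
V0=13.5654

Under the risk-neutral measure, an up-move has probability p* = (R−d)/(u−d) = 0.8710 and values discount at R = 1.14.
Terminal values V(4,·): V(4,0)=0.0000, V(4,1)=0.0000, V(4,2)=0.0000, V(4,3)=25.0000, V(4,4)=25.0000
Node (3,0) S=80.9959: V=(p*·0.0000+(1−p*)·0.0000)/1.14=0.0000; Δ=(0.0000−0.0000)/(95.5751−70.4664)=0.0000; B=V−Δ·S=0.0000
Node (3,1) S=109.8565: V=(p*·0.0000+(1−p*)·0.0000)/1.14=0.0000; Δ=(0.0000−0.0000)/(129.6306−95.5751)=0.0000; B=V−Δ·S=0.0000
Node (3,2) S=149.0007: V=(p*·25.0000+(1−p*)·0.0000)/1.14=19.1002; Δ=(25.0000−0.0000)/(175.8209−129.6306)=0.5412; B=V−Δ·S=-61.5450
Node (3,3) S=202.0929: V=(p*·25.0000+(1−p*)·25.0000)/1.14=21.9298; Δ=(25.0000−25.0000)/(238.4697−175.8209)=0.0000; B=V−Δ·S=21.9298
Node (2,0) S=93.0987: V=(p*·0.0000+(1−p*)·0.0000)/1.14=0.0000; Δ=(0.0000−0.0000)/(109.8565−80.9959)=0.0000; B=V−Δ·S=0.0000
Node (2,1) S=126.2718: V=(p*·19.1002+(1−p*)·0.0000)/1.14=14.5927; Δ=(19.1002−0.0000)/(149.0007−109.8565)=0.4879; B=V−Δ·S=-47.0208
Node (2,2) S=171.2652: V=(p*·21.9298+(1−p*)·19.1002)/1.14=18.9164; Δ=(21.9298−19.1002)/(202.0929−149.0007)=0.0533; B=V−Δ·S=9.7885
Node (1,0) S=107.0100: V=(p*·14.5927+(1−p*)·0.0000)/1.14=11.1489; Δ=(14.5927−0.0000)/(126.2718−93.0987)=0.4399; B=V−Δ·S=-35.9242
Node (1,1) S=145.1400: V=(p*·18.9164+(1−p*)·14.5927)/1.14=16.1040; Δ=(18.9164−14.5927)/(171.2652−126.2718)=0.0961; B=V−Δ·S=2.1564
Node (0,0) S=123.0000: V=(p*·16.1040+(1−p*)·11.1489)/1.14=13.5654; Δ=(16.1040−11.1489)/(145.1400−107.0100)=0.1300; B=V−Δ·S=-2.4186
Check: Δ(0,0)·S0 + B(0,0) = 13.5654 = V0.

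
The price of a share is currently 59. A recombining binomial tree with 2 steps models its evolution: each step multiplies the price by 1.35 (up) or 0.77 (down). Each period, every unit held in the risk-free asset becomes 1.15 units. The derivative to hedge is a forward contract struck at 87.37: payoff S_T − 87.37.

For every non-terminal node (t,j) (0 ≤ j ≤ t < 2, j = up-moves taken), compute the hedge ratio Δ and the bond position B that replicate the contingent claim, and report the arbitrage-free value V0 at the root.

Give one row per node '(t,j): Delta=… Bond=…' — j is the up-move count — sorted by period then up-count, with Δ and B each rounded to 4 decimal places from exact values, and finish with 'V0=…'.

(0,0): Delta=1.0000 Bond=-66.0643
(1,0): Delta=1.0000 Bond=-75.9739
(1,1): Delta=1.0000 Bond=-75.9739
V0=-7.0643

Since d<R<u, set p* = (R−d)/(u−d) = 0.6552; price each node as the discounted p*-expectation of its children.
At expiry t=2: V(2,0)=-52.3889, V(2,1)=-26.0395, V(2,2)=20.1575
  t=1,j=0: stock 45.4300 → up 61.3305 (V=-26.0395), down 34.9811 (V=-52.3889). Price -30.5439; hedge Δ=1.0000, bond B=-75.9739.
  t=1,j=1: stock 79.6500 → up 107.5275 (V=20.1575), down 61.3305 (V=-26.0395). Price 3.6761; hedge Δ=1.0000, bond B=-75.9739.
  t=0,j=0: stock 59.0000 → up 79.6500 (V=3.6761), down 45.4300 (V=-30.5439). Price -7.0643; hedge Δ=1.0000, bond B=-66.0643.
Self-financing check: at every node Δ·S+B equals the discounted successor values.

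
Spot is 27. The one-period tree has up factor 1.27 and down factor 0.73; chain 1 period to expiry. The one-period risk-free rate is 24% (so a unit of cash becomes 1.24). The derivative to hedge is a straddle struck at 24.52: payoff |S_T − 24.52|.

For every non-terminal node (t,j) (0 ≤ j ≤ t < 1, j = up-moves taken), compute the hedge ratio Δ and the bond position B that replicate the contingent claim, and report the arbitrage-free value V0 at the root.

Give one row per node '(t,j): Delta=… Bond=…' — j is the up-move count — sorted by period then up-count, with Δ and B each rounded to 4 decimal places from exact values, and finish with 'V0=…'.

(0,0): Delta=0.3402 Bond=-1.5284
V0=7.6568

Risk-neutral probability p* = (R−d)/(u−d) = (1.24−0.73)/(1.27−0.73) = 0.9444.
Terminal payoffs: V(1,0)=4.8100, V(1,1)=9.7700
Node (0,0) S=27.0000: V=(p*·9.7700+(1−p*)·4.8100)/1.24=7.6568; Δ=(9.7700−4.8100)/(34.2900−19.7100)=0.3402; B=V−Δ·S=-1.5284
Root portfolio cost Δ·27+B reproduces V0=7.6568.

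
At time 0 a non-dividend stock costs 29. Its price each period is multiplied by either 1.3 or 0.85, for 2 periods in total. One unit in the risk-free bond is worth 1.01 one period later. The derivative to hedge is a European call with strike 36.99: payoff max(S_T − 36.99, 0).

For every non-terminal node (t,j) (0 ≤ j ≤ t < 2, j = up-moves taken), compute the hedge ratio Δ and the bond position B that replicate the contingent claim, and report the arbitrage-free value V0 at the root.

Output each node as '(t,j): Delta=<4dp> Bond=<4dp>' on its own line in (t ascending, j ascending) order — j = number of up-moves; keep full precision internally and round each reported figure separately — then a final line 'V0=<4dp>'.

(0,0): Delta=0.3243 Bond=-7.9136
(1,0): Delta=0.0000 Bond=0.0000
(1,1): Delta=0.7085 Bond=-22.4796
V0=1.4896

No-arbitrage ⇒ martingale measure with p* = (R−d)/(u−d) = 0.3556.
Terminal values V(2,·): V(2,0)=0.0000, V(2,1)=0.0000, V(2,2)=12.0200
  t=1,j=0: stock 24.6500 → up 32.0450 (V=0.0000), down 20.9525 (V=0.0000). Price 0.0000; hedge Δ=0.0000, bond B=0.0000.
  t=1,j=1: stock 37.7000 → up 49.0100 (V=12.0200), down 32.0450 (V=0.0000). Price 4.2315; hedge Δ=0.7085, bond B=-22.4796.
  t=0,j=0: stock 29.0000 → up 37.7000 (V=4.2315), down 24.6500 (V=0.0000). Price 1.4896; hedge Δ=0.3243, bond B=-7.9136.
Root portfolio cost Δ·29+B reproduces V0=1.4896.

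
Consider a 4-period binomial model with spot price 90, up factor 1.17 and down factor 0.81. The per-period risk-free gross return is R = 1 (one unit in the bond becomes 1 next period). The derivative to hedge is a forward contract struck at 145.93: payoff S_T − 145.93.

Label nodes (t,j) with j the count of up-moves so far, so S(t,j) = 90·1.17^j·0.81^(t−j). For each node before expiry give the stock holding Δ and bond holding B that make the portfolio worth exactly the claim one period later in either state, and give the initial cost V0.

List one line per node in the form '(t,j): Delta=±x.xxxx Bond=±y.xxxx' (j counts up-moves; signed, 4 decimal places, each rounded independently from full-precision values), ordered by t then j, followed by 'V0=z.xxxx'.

(0,0): Delta=1.0000 Bond=-145.9300
(1,0): Delta=1.0000 Bond=-145.9300
(1,1): Delta=1.0000 Bond=-145.9300
(2,0): Delta=1.0000 Bond=-145.9300
(2,1): Delta=1.0000 Bond=-145.9300
(2,2): Delta=1.0000 Bond=-145.9300
(3,0): Delta=1.0000 Bond=-145.9300
(3,1): Delta=1.0000 Bond=-145.9300
(3,2): Delta=1.0000 Bond=-145.9300
(3,3): Delta=1.0000 Bond=-145.9300
V0=-55.9300

Since d<R<u, set p* = (R−d)/(u−d) = 0.5278; price each node as the discounted p*-expectation of its children.
Terminal values V(4,·): V(4,0)=-107.1880, V(4,1)=-89.9693, V(4,2)=-65.0978, V(4,3)=-29.1724, V(4,4)=22.7198
(3,0): S=47.8297. Δ = (V_up−V_dn)/(S_up−S_dn) = (-89.9693−-107.1880)/(55.9607−38.7420) = 1.0000. V = [p*·-89.9693 + (1−p*)·-107.1880]/1 = -98.1003. B = V − Δ·S = -145.9300.
(3,1): S=69.0873. Δ = (V_up−V_dn)/(S_up−S_dn) = (-65.0978−-89.9693)/(80.8322−55.9607) = 1.0000. V = [p*·-65.0978 + (1−p*)·-89.9693]/1 = -76.8427. B = V − Δ·S = -145.9300.
(3,2): S=99.7928. Δ = (V_up−V_dn)/(S_up−S_dn) = (-29.1724−-65.0978)/(116.7576−80.8322) = 1.0000. V = [p*·-29.1724 + (1−p*)·-65.0978]/1 = -46.1372. B = V − Δ·S = -145.9300.
(3,3): S=144.1452. Δ = (V_up−V_dn)/(S_up−S_dn) = (22.7198−-29.1724)/(168.6498−116.7576) = 1.0000. V = [p*·22.7198 + (1−p*)·-29.1724]/1 = -1.7848. B = V − Δ·S = -145.9300.
(2,0): S=59.0490. Δ = (V_up−V_dn)/(S_up−S_dn) = (-76.8427−-98.1003)/(69.0873−47.8297) = 1.0000. V = [p*·-76.8427 + (1−p*)·-98.1003]/1 = -86.8810. B = V − Δ·S = -145.9300.
(2,1): S=85.2930. Δ = (V_up−V_dn)/(S_up−S_dn) = (-46.1372−-76.8427)/(99.7928−69.0873) = 1.0000. V = [p*·-46.1372 + (1−p*)·-76.8427]/1 = -60.6370. B = V − Δ·S = -145.9300.
(2,2): S=123.2010. Δ = (V_up−V_dn)/(S_up−S_dn) = (-1.7848−-46.1372)/(144.1452−99.7928) = 1.0000. V = [p*·-1.7848 + (1−p*)·-46.1372]/1 = -22.7290. B = V − Δ·S = -145.9300.
(1,0): S=72.9000. Δ = (V_up−V_dn)/(S_up−S_dn) = (-60.6370−-86.8810)/(85.2930−59.0490) = 1.0000. V = [p*·-60.6370 + (1−p*)·-86.8810]/1 = -73.0300. B = V − Δ·S = -145.9300.
(1,1): S=105.3000. Δ = (V_up−V_dn)/(S_up−S_dn) = (-22.7290−-60.6370)/(123.2010−85.2930) = 1.0000. V = [p*·-22.7290 + (1−p*)·-60.6370]/1 = -40.6300. B = V − Δ·S = -145.9300.
(0,0): S=90.0000. Δ = (V_up−V_dn)/(S_up−S_dn) = (-40.6300−-73.0300)/(105.3000−72.9000) = 1.0000. V = [p*·-40.6300 + (1−p*)·-73.0300]/1 = -55.9300. B = V − Δ·S = -145.9300.
Self-financing check: at every node Δ·S+B equals the discounted successor values.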